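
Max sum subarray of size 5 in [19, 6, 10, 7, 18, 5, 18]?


[0:5]: 60
[1:6]: 46
[2:7]: 58

Max: 60 at [0:5]


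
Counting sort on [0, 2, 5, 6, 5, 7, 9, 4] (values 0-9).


Input: [0, 2, 5, 6, 5, 7, 9, 4]
Counts: [1, 0, 1, 0, 1, 2, 1, 1, 0, 1]

Sorted: [0, 2, 4, 5, 5, 6, 7, 9]


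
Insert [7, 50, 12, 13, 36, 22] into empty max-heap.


Insert 7: [7]
Insert 50: [50, 7]
Insert 12: [50, 7, 12]
Insert 13: [50, 13, 12, 7]
Insert 36: [50, 36, 12, 7, 13]
Insert 22: [50, 36, 22, 7, 13, 12]

Final heap: [50, 36, 22, 7, 13, 12]


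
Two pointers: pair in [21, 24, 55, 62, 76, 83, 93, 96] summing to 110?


lo=0(21)+hi=7(96)=117
lo=0(21)+hi=6(93)=114
lo=0(21)+hi=5(83)=104
lo=1(24)+hi=5(83)=107
lo=2(55)+hi=5(83)=138
lo=2(55)+hi=4(76)=131
lo=2(55)+hi=3(62)=117

No pair found


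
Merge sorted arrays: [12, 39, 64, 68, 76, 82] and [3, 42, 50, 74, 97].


Take 3 from B
Take 12 from A
Take 39 from A
Take 42 from B
Take 50 from B
Take 64 from A
Take 68 from A
Take 74 from B
Take 76 from A
Take 82 from A

Merged: [3, 12, 39, 42, 50, 64, 68, 74, 76, 82, 97]


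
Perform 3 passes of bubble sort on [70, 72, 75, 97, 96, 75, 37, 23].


Initial: [70, 72, 75, 97, 96, 75, 37, 23]
Pass 1: [70, 72, 75, 96, 75, 37, 23, 97] (4 swaps)
Pass 2: [70, 72, 75, 75, 37, 23, 96, 97] (3 swaps)
Pass 3: [70, 72, 75, 37, 23, 75, 96, 97] (2 swaps)

After 3 passes: [70, 72, 75, 37, 23, 75, 96, 97]


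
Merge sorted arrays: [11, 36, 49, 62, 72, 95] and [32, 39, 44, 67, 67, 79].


Take 11 from A
Take 32 from B
Take 36 from A
Take 39 from B
Take 44 from B
Take 49 from A
Take 62 from A
Take 67 from B
Take 67 from B
Take 72 from A
Take 79 from B

Merged: [11, 32, 36, 39, 44, 49, 62, 67, 67, 72, 79, 95]


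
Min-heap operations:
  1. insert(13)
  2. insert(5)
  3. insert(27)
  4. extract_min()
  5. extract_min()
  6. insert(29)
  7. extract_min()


insert(13) -> [13]
insert(5) -> [5, 13]
insert(27) -> [5, 13, 27]
extract_min()->5, [13, 27]
extract_min()->13, [27]
insert(29) -> [27, 29]
extract_min()->27, [29]

Final heap: [29]


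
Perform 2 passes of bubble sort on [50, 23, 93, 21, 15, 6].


Initial: [50, 23, 93, 21, 15, 6]
Pass 1: [23, 50, 21, 15, 6, 93] (4 swaps)
Pass 2: [23, 21, 15, 6, 50, 93] (3 swaps)

After 2 passes: [23, 21, 15, 6, 50, 93]


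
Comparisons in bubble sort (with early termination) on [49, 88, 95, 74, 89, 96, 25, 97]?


Algorithm: bubble sort (with early termination)
Input: [49, 88, 95, 74, 89, 96, 25, 97]
Sorted: [25, 49, 74, 88, 89, 95, 96, 97]

28


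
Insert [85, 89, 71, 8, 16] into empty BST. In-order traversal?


Insert 85: root
Insert 89: R from 85
Insert 71: L from 85
Insert 8: L from 85 -> L from 71
Insert 16: L from 85 -> L from 71 -> R from 8

In-order: [8, 16, 71, 85, 89]


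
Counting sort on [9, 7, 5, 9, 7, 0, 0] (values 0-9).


Input: [9, 7, 5, 9, 7, 0, 0]
Counts: [2, 0, 0, 0, 0, 1, 0, 2, 0, 2]

Sorted: [0, 0, 5, 7, 7, 9, 9]


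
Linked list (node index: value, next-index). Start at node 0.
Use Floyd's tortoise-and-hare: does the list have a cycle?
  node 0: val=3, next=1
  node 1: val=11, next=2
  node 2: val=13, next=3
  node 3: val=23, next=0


Floyd's tortoise (slow, +1) and hare (fast, +2):
  init: slow=0, fast=0
  step 1: slow=1, fast=2
  step 2: slow=2, fast=0
  step 3: slow=3, fast=2
  step 4: slow=0, fast=0
  slow == fast at node 0: cycle detected

Cycle: yes


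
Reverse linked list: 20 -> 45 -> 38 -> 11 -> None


Step 1: curr=20, set curr.next=prev(None) | reversed so far: 20
Step 2: curr=45, set curr.next=prev(20) | reversed so far: 45 -> 20
Step 3: curr=38, set curr.next=prev(45) | reversed so far: 38 -> 45 -> 20
Step 4: curr=11, set curr.next=prev(38) | reversed so far: 11 -> 38 -> 45 -> 20

11 -> 38 -> 45 -> 20 -> None


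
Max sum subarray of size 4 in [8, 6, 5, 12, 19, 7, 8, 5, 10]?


[0:4]: 31
[1:5]: 42
[2:6]: 43
[3:7]: 46
[4:8]: 39
[5:9]: 30

Max: 46 at [3:7]


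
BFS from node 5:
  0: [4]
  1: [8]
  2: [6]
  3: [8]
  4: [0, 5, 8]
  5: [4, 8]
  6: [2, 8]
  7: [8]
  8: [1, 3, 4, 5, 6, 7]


Visit 5, enqueue [4, 8]
Visit 4, enqueue [0]
Visit 8, enqueue [1, 3, 6, 7]
Visit 0, enqueue []
Visit 1, enqueue []
Visit 3, enqueue []
Visit 6, enqueue [2]
Visit 7, enqueue []
Visit 2, enqueue []

BFS order: [5, 4, 8, 0, 1, 3, 6, 7, 2]


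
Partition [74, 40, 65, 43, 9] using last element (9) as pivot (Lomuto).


Pivot: 9
Place pivot at 0: [9, 40, 65, 43, 74]

Partitioned: [9, 40, 65, 43, 74]


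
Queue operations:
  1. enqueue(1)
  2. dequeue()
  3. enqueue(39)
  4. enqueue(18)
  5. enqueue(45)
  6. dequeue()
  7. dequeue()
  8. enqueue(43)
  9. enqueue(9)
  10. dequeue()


enqueue(1) -> [1]
dequeue()->1, []
enqueue(39) -> [39]
enqueue(18) -> [39, 18]
enqueue(45) -> [39, 18, 45]
dequeue()->39, [18, 45]
dequeue()->18, [45]
enqueue(43) -> [45, 43]
enqueue(9) -> [45, 43, 9]
dequeue()->45, [43, 9]

Final queue: [43, 9]


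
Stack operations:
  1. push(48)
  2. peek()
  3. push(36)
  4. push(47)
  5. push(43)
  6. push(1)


push(48) -> [48]
peek()->48
push(36) -> [48, 36]
push(47) -> [48, 36, 47]
push(43) -> [48, 36, 47, 43]
push(1) -> [48, 36, 47, 43, 1]

Final stack: [48, 36, 47, 43, 1]


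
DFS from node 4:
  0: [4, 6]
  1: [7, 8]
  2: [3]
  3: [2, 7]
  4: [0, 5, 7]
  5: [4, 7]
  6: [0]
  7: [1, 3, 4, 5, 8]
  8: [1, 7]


Visit 4, push [7, 5, 0]
Visit 0, push [6]
Visit 6, push []
Visit 5, push [7]
Visit 7, push [8, 3, 1]
Visit 1, push [8]
Visit 8, push []
Visit 3, push [2]
Visit 2, push []

DFS order: [4, 0, 6, 5, 7, 1, 8, 3, 2]


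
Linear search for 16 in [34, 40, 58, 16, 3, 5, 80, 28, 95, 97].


i=0: 34!=16
i=1: 40!=16
i=2: 58!=16
i=3: 16==16 found!

Found at 3, 4 comps


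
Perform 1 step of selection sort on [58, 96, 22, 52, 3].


Initial: [58, 96, 22, 52, 3]
Step 1: min=3 at 4
  Swap: [3, 96, 22, 52, 58]

After 1 step: [3, 96, 22, 52, 58]


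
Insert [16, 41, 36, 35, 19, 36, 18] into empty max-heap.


Insert 16: [16]
Insert 41: [41, 16]
Insert 36: [41, 16, 36]
Insert 35: [41, 35, 36, 16]
Insert 19: [41, 35, 36, 16, 19]
Insert 36: [41, 35, 36, 16, 19, 36]
Insert 18: [41, 35, 36, 16, 19, 36, 18]

Final heap: [41, 35, 36, 16, 19, 36, 18]


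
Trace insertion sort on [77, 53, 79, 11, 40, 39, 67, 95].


Initial: [77, 53, 79, 11, 40, 39, 67, 95]
Insert 53: [53, 77, 79, 11, 40, 39, 67, 95]
Insert 79: [53, 77, 79, 11, 40, 39, 67, 95]
Insert 11: [11, 53, 77, 79, 40, 39, 67, 95]
Insert 40: [11, 40, 53, 77, 79, 39, 67, 95]
Insert 39: [11, 39, 40, 53, 77, 79, 67, 95]
Insert 67: [11, 39, 40, 53, 67, 77, 79, 95]
Insert 95: [11, 39, 40, 53, 67, 77, 79, 95]

Sorted: [11, 39, 40, 53, 67, 77, 79, 95]


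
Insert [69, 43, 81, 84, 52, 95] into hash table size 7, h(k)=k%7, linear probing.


Insert 69: h=6 -> slot 6
Insert 43: h=1 -> slot 1
Insert 81: h=4 -> slot 4
Insert 84: h=0 -> slot 0
Insert 52: h=3 -> slot 3
Insert 95: h=4, 1 probes -> slot 5

Table: [84, 43, None, 52, 81, 95, 69]


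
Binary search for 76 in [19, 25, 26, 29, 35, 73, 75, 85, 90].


Step 1: lo=0, hi=8, mid=4, val=35
Step 2: lo=5, hi=8, mid=6, val=75
Step 3: lo=7, hi=8, mid=7, val=85

Not found


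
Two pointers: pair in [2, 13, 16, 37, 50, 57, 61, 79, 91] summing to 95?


lo=0(2)+hi=8(91)=93
lo=1(13)+hi=8(91)=104
lo=1(13)+hi=7(79)=92
lo=2(16)+hi=7(79)=95

Yes: 16+79=95


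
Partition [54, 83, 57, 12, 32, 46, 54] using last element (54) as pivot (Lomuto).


Pivot: 54
  54 <= 54: advance i (no swap)
  12 <= 54: swap -> [54, 12, 57, 83, 32, 46, 54]
  32 <= 54: swap -> [54, 12, 32, 83, 57, 46, 54]
  46 <= 54: swap -> [54, 12, 32, 46, 57, 83, 54]
Place pivot at 4: [54, 12, 32, 46, 54, 83, 57]

Partitioned: [54, 12, 32, 46, 54, 83, 57]


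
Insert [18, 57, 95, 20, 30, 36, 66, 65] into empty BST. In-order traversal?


Insert 18: root
Insert 57: R from 18
Insert 95: R from 18 -> R from 57
Insert 20: R from 18 -> L from 57
Insert 30: R from 18 -> L from 57 -> R from 20
Insert 36: R from 18 -> L from 57 -> R from 20 -> R from 30
Insert 66: R from 18 -> R from 57 -> L from 95
Insert 65: R from 18 -> R from 57 -> L from 95 -> L from 66

In-order: [18, 20, 30, 36, 57, 65, 66, 95]


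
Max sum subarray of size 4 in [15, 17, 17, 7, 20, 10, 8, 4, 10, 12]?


[0:4]: 56
[1:5]: 61
[2:6]: 54
[3:7]: 45
[4:8]: 42
[5:9]: 32
[6:10]: 34

Max: 61 at [1:5]


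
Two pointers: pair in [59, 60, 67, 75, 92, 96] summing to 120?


lo=0(59)+hi=5(96)=155
lo=0(59)+hi=4(92)=151
lo=0(59)+hi=3(75)=134
lo=0(59)+hi=2(67)=126
lo=0(59)+hi=1(60)=119

No pair found


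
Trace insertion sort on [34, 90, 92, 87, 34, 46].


Initial: [34, 90, 92, 87, 34, 46]
Insert 90: [34, 90, 92, 87, 34, 46]
Insert 92: [34, 90, 92, 87, 34, 46]
Insert 87: [34, 87, 90, 92, 34, 46]
Insert 34: [34, 34, 87, 90, 92, 46]
Insert 46: [34, 34, 46, 87, 90, 92]

Sorted: [34, 34, 46, 87, 90, 92]


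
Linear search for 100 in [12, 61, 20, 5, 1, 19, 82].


i=0: 12!=100
i=1: 61!=100
i=2: 20!=100
i=3: 5!=100
i=4: 1!=100
i=5: 19!=100
i=6: 82!=100

Not found, 7 comps


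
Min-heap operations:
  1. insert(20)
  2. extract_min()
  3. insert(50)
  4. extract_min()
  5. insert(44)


insert(20) -> [20]
extract_min()->20, []
insert(50) -> [50]
extract_min()->50, []
insert(44) -> [44]

Final heap: [44]


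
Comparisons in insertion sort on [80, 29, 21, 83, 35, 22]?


Algorithm: insertion sort
Input: [80, 29, 21, 83, 35, 22]
Sorted: [21, 22, 29, 35, 80, 83]

12


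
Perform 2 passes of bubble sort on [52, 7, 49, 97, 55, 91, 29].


Initial: [52, 7, 49, 97, 55, 91, 29]
Pass 1: [7, 49, 52, 55, 91, 29, 97] (5 swaps)
Pass 2: [7, 49, 52, 55, 29, 91, 97] (1 swaps)

After 2 passes: [7, 49, 52, 55, 29, 91, 97]


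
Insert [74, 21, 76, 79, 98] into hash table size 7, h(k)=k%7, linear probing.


Insert 74: h=4 -> slot 4
Insert 21: h=0 -> slot 0
Insert 76: h=6 -> slot 6
Insert 79: h=2 -> slot 2
Insert 98: h=0, 1 probes -> slot 1

Table: [21, 98, 79, None, 74, None, 76]


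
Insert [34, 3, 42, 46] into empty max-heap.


Insert 34: [34]
Insert 3: [34, 3]
Insert 42: [42, 3, 34]
Insert 46: [46, 42, 34, 3]

Final heap: [46, 42, 34, 3]


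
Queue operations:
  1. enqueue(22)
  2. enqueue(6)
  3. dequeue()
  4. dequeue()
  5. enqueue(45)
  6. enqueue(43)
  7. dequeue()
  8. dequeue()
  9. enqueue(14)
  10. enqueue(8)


enqueue(22) -> [22]
enqueue(6) -> [22, 6]
dequeue()->22, [6]
dequeue()->6, []
enqueue(45) -> [45]
enqueue(43) -> [45, 43]
dequeue()->45, [43]
dequeue()->43, []
enqueue(14) -> [14]
enqueue(8) -> [14, 8]

Final queue: [14, 8]


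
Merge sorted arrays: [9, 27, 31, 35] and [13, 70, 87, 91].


Take 9 from A
Take 13 from B
Take 27 from A
Take 31 from A
Take 35 from A

Merged: [9, 13, 27, 31, 35, 70, 87, 91]


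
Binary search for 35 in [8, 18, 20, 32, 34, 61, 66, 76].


Step 1: lo=0, hi=7, mid=3, val=32
Step 2: lo=4, hi=7, mid=5, val=61
Step 3: lo=4, hi=4, mid=4, val=34

Not found


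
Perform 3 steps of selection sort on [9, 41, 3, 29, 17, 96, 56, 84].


Initial: [9, 41, 3, 29, 17, 96, 56, 84]
Step 1: min=3 at 2
  Swap: [3, 41, 9, 29, 17, 96, 56, 84]
Step 2: min=9 at 2
  Swap: [3, 9, 41, 29, 17, 96, 56, 84]
Step 3: min=17 at 4
  Swap: [3, 9, 17, 29, 41, 96, 56, 84]

After 3 steps: [3, 9, 17, 29, 41, 96, 56, 84]


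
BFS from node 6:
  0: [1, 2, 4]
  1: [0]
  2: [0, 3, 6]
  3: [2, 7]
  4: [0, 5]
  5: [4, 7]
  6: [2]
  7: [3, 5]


Visit 6, enqueue [2]
Visit 2, enqueue [0, 3]
Visit 0, enqueue [1, 4]
Visit 3, enqueue [7]
Visit 1, enqueue []
Visit 4, enqueue [5]
Visit 7, enqueue []
Visit 5, enqueue []

BFS order: [6, 2, 0, 3, 1, 4, 7, 5]


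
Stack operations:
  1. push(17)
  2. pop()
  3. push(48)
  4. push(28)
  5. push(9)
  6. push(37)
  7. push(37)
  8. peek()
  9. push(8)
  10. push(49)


push(17) -> [17]
pop()->17, []
push(48) -> [48]
push(28) -> [48, 28]
push(9) -> [48, 28, 9]
push(37) -> [48, 28, 9, 37]
push(37) -> [48, 28, 9, 37, 37]
peek()->37
push(8) -> [48, 28, 9, 37, 37, 8]
push(49) -> [48, 28, 9, 37, 37, 8, 49]

Final stack: [48, 28, 9, 37, 37, 8, 49]


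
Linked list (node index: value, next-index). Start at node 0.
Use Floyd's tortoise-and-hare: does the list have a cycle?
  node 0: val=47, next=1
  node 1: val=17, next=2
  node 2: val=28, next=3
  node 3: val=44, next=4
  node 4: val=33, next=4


Floyd's tortoise (slow, +1) and hare (fast, +2):
  init: slow=0, fast=0
  step 1: slow=1, fast=2
  step 2: slow=2, fast=4
  step 3: slow=3, fast=4
  step 4: slow=4, fast=4
  slow == fast at node 4: cycle detected

Cycle: yes


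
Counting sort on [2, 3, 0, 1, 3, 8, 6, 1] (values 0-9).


Input: [2, 3, 0, 1, 3, 8, 6, 1]
Counts: [1, 2, 1, 2, 0, 0, 1, 0, 1, 0]

Sorted: [0, 1, 1, 2, 3, 3, 6, 8]


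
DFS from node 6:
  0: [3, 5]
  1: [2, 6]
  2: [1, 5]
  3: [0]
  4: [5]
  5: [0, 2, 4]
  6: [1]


Visit 6, push [1]
Visit 1, push [2]
Visit 2, push [5]
Visit 5, push [4, 0]
Visit 0, push [3]
Visit 3, push []
Visit 4, push []

DFS order: [6, 1, 2, 5, 0, 3, 4]


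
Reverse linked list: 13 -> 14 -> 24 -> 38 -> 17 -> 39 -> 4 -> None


Step 1: curr=13, set curr.next=prev(None) | reversed so far: 13
Step 2: curr=14, set curr.next=prev(13) | reversed so far: 14 -> 13
Step 3: curr=24, set curr.next=prev(14) | reversed so far: 24 -> 14 -> 13
Step 4: curr=38, set curr.next=prev(24) | reversed so far: 38 -> 24 -> 14 -> 13
Step 5: curr=17, set curr.next=prev(38) | reversed so far: 17 -> 38 -> 24 -> 14 -> 13
Step 6: curr=39, set curr.next=prev(17) | reversed so far: 39 -> 17 -> 38 -> 24 -> 14 -> 13
Step 7: curr=4, set curr.next=prev(39) | reversed so far: 4 -> 39 -> 17 -> 38 -> 24 -> 14 -> 13

4 -> 39 -> 17 -> 38 -> 24 -> 14 -> 13 -> None


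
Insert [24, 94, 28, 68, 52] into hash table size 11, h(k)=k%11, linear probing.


Insert 24: h=2 -> slot 2
Insert 94: h=6 -> slot 6
Insert 28: h=6, 1 probes -> slot 7
Insert 68: h=2, 1 probes -> slot 3
Insert 52: h=8 -> slot 8

Table: [None, None, 24, 68, None, None, 94, 28, 52, None, None]


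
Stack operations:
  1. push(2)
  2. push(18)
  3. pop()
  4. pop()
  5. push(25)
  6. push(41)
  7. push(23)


push(2) -> [2]
push(18) -> [2, 18]
pop()->18, [2]
pop()->2, []
push(25) -> [25]
push(41) -> [25, 41]
push(23) -> [25, 41, 23]

Final stack: [25, 41, 23]


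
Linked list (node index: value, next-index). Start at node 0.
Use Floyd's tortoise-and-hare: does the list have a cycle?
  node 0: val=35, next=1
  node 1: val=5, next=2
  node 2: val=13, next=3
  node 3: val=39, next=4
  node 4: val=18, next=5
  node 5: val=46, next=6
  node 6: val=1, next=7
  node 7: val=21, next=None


Floyd's tortoise (slow, +1) and hare (fast, +2):
  init: slow=0, fast=0
  step 1: slow=1, fast=2
  step 2: slow=2, fast=4
  step 3: slow=3, fast=6
  step 4: fast 6->7->None, no cycle

Cycle: no


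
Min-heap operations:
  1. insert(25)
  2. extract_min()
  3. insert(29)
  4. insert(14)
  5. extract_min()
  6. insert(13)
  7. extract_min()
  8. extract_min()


insert(25) -> [25]
extract_min()->25, []
insert(29) -> [29]
insert(14) -> [14, 29]
extract_min()->14, [29]
insert(13) -> [13, 29]
extract_min()->13, [29]
extract_min()->29, []

Final heap: []


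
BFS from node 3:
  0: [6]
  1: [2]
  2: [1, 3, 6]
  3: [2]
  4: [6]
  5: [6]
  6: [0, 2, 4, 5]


Visit 3, enqueue [2]
Visit 2, enqueue [1, 6]
Visit 1, enqueue []
Visit 6, enqueue [0, 4, 5]
Visit 0, enqueue []
Visit 4, enqueue []
Visit 5, enqueue []

BFS order: [3, 2, 1, 6, 0, 4, 5]


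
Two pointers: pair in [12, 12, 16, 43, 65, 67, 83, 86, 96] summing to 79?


lo=0(12)+hi=8(96)=108
lo=0(12)+hi=7(86)=98
lo=0(12)+hi=6(83)=95
lo=0(12)+hi=5(67)=79

Yes: 12+67=79


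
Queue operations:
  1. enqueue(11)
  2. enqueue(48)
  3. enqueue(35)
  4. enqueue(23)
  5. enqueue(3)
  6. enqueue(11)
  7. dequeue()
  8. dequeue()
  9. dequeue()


enqueue(11) -> [11]
enqueue(48) -> [11, 48]
enqueue(35) -> [11, 48, 35]
enqueue(23) -> [11, 48, 35, 23]
enqueue(3) -> [11, 48, 35, 23, 3]
enqueue(11) -> [11, 48, 35, 23, 3, 11]
dequeue()->11, [48, 35, 23, 3, 11]
dequeue()->48, [35, 23, 3, 11]
dequeue()->35, [23, 3, 11]

Final queue: [23, 3, 11]


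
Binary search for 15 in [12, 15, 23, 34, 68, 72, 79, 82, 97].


Step 1: lo=0, hi=8, mid=4, val=68
Step 2: lo=0, hi=3, mid=1, val=15

Found at index 1


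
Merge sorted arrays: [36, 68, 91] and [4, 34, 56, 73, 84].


Take 4 from B
Take 34 from B
Take 36 from A
Take 56 from B
Take 68 from A
Take 73 from B
Take 84 from B

Merged: [4, 34, 36, 56, 68, 73, 84, 91]


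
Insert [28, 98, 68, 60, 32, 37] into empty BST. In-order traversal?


Insert 28: root
Insert 98: R from 28
Insert 68: R from 28 -> L from 98
Insert 60: R from 28 -> L from 98 -> L from 68
Insert 32: R from 28 -> L from 98 -> L from 68 -> L from 60
Insert 37: R from 28 -> L from 98 -> L from 68 -> L from 60 -> R from 32

In-order: [28, 32, 37, 60, 68, 98]


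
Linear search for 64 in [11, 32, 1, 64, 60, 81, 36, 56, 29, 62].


i=0: 11!=64
i=1: 32!=64
i=2: 1!=64
i=3: 64==64 found!

Found at 3, 4 comps


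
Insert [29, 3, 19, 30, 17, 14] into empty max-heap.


Insert 29: [29]
Insert 3: [29, 3]
Insert 19: [29, 3, 19]
Insert 30: [30, 29, 19, 3]
Insert 17: [30, 29, 19, 3, 17]
Insert 14: [30, 29, 19, 3, 17, 14]

Final heap: [30, 29, 19, 3, 17, 14]


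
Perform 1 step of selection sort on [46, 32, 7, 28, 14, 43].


Initial: [46, 32, 7, 28, 14, 43]
Step 1: min=7 at 2
  Swap: [7, 32, 46, 28, 14, 43]

After 1 step: [7, 32, 46, 28, 14, 43]


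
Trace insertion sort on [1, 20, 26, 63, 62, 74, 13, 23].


Initial: [1, 20, 26, 63, 62, 74, 13, 23]
Insert 20: [1, 20, 26, 63, 62, 74, 13, 23]
Insert 26: [1, 20, 26, 63, 62, 74, 13, 23]
Insert 63: [1, 20, 26, 63, 62, 74, 13, 23]
Insert 62: [1, 20, 26, 62, 63, 74, 13, 23]
Insert 74: [1, 20, 26, 62, 63, 74, 13, 23]
Insert 13: [1, 13, 20, 26, 62, 63, 74, 23]
Insert 23: [1, 13, 20, 23, 26, 62, 63, 74]

Sorted: [1, 13, 20, 23, 26, 62, 63, 74]


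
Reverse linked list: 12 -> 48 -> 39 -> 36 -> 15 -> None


Step 1: curr=12, set curr.next=prev(None) | reversed so far: 12
Step 2: curr=48, set curr.next=prev(12) | reversed so far: 48 -> 12
Step 3: curr=39, set curr.next=prev(48) | reversed so far: 39 -> 48 -> 12
Step 4: curr=36, set curr.next=prev(39) | reversed so far: 36 -> 39 -> 48 -> 12
Step 5: curr=15, set curr.next=prev(36) | reversed so far: 15 -> 36 -> 39 -> 48 -> 12

15 -> 36 -> 39 -> 48 -> 12 -> None


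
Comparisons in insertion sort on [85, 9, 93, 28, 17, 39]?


Algorithm: insertion sort
Input: [85, 9, 93, 28, 17, 39]
Sorted: [9, 17, 28, 39, 85, 93]

12


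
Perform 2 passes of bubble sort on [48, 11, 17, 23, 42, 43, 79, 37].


Initial: [48, 11, 17, 23, 42, 43, 79, 37]
Pass 1: [11, 17, 23, 42, 43, 48, 37, 79] (6 swaps)
Pass 2: [11, 17, 23, 42, 43, 37, 48, 79] (1 swaps)

After 2 passes: [11, 17, 23, 42, 43, 37, 48, 79]


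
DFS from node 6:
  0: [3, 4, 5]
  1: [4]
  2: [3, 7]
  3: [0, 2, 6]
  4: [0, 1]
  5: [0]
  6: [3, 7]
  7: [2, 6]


Visit 6, push [7, 3]
Visit 3, push [2, 0]
Visit 0, push [5, 4]
Visit 4, push [1]
Visit 1, push []
Visit 5, push []
Visit 2, push [7]
Visit 7, push []

DFS order: [6, 3, 0, 4, 1, 5, 2, 7]


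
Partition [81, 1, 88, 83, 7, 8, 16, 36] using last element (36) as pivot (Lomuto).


Pivot: 36
  1 <= 36: swap -> [1, 81, 88, 83, 7, 8, 16, 36]
  7 <= 36: swap -> [1, 7, 88, 83, 81, 8, 16, 36]
  8 <= 36: swap -> [1, 7, 8, 83, 81, 88, 16, 36]
  16 <= 36: swap -> [1, 7, 8, 16, 81, 88, 83, 36]
Place pivot at 4: [1, 7, 8, 16, 36, 88, 83, 81]

Partitioned: [1, 7, 8, 16, 36, 88, 83, 81]


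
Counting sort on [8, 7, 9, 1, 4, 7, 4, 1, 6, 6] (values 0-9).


Input: [8, 7, 9, 1, 4, 7, 4, 1, 6, 6]
Counts: [0, 2, 0, 0, 2, 0, 2, 2, 1, 1]

Sorted: [1, 1, 4, 4, 6, 6, 7, 7, 8, 9]


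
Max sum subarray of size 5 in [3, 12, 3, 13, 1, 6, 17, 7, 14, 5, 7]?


[0:5]: 32
[1:6]: 35
[2:7]: 40
[3:8]: 44
[4:9]: 45
[5:10]: 49
[6:11]: 50

Max: 50 at [6:11]


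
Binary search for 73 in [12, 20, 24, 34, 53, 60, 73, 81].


Step 1: lo=0, hi=7, mid=3, val=34
Step 2: lo=4, hi=7, mid=5, val=60
Step 3: lo=6, hi=7, mid=6, val=73

Found at index 6


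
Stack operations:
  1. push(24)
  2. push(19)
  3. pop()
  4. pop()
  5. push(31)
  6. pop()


push(24) -> [24]
push(19) -> [24, 19]
pop()->19, [24]
pop()->24, []
push(31) -> [31]
pop()->31, []

Final stack: []


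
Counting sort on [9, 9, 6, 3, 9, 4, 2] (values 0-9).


Input: [9, 9, 6, 3, 9, 4, 2]
Counts: [0, 0, 1, 1, 1, 0, 1, 0, 0, 3]

Sorted: [2, 3, 4, 6, 9, 9, 9]


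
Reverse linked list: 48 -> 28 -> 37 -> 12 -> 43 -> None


Step 1: curr=48, set curr.next=prev(None) | reversed so far: 48
Step 2: curr=28, set curr.next=prev(48) | reversed so far: 28 -> 48
Step 3: curr=37, set curr.next=prev(28) | reversed so far: 37 -> 28 -> 48
Step 4: curr=12, set curr.next=prev(37) | reversed so far: 12 -> 37 -> 28 -> 48
Step 5: curr=43, set curr.next=prev(12) | reversed so far: 43 -> 12 -> 37 -> 28 -> 48

43 -> 12 -> 37 -> 28 -> 48 -> None


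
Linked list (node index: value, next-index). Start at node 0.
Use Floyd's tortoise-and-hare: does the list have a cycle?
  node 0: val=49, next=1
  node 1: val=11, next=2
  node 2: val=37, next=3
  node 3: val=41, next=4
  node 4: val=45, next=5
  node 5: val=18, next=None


Floyd's tortoise (slow, +1) and hare (fast, +2):
  init: slow=0, fast=0
  step 1: slow=1, fast=2
  step 2: slow=2, fast=4
  step 3: fast 4->5->None, no cycle

Cycle: no


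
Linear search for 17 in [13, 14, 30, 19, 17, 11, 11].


i=0: 13!=17
i=1: 14!=17
i=2: 30!=17
i=3: 19!=17
i=4: 17==17 found!

Found at 4, 5 comps


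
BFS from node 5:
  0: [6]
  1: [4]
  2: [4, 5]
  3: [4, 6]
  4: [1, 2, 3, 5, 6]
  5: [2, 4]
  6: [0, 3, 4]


Visit 5, enqueue [2, 4]
Visit 2, enqueue []
Visit 4, enqueue [1, 3, 6]
Visit 1, enqueue []
Visit 3, enqueue []
Visit 6, enqueue [0]
Visit 0, enqueue []

BFS order: [5, 2, 4, 1, 3, 6, 0]


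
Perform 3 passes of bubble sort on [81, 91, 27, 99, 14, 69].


Initial: [81, 91, 27, 99, 14, 69]
Pass 1: [81, 27, 91, 14, 69, 99] (3 swaps)
Pass 2: [27, 81, 14, 69, 91, 99] (3 swaps)
Pass 3: [27, 14, 69, 81, 91, 99] (2 swaps)

After 3 passes: [27, 14, 69, 81, 91, 99]


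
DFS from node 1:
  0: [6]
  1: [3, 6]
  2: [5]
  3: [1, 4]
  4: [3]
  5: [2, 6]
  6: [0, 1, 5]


Visit 1, push [6, 3]
Visit 3, push [4]
Visit 4, push []
Visit 6, push [5, 0]
Visit 0, push []
Visit 5, push [2]
Visit 2, push []

DFS order: [1, 3, 4, 6, 0, 5, 2]


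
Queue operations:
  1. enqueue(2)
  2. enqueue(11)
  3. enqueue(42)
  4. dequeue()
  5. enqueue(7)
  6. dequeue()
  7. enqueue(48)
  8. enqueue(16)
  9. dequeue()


enqueue(2) -> [2]
enqueue(11) -> [2, 11]
enqueue(42) -> [2, 11, 42]
dequeue()->2, [11, 42]
enqueue(7) -> [11, 42, 7]
dequeue()->11, [42, 7]
enqueue(48) -> [42, 7, 48]
enqueue(16) -> [42, 7, 48, 16]
dequeue()->42, [7, 48, 16]

Final queue: [7, 48, 16]


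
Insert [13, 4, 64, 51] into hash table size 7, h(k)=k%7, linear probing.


Insert 13: h=6 -> slot 6
Insert 4: h=4 -> slot 4
Insert 64: h=1 -> slot 1
Insert 51: h=2 -> slot 2

Table: [None, 64, 51, None, 4, None, 13]


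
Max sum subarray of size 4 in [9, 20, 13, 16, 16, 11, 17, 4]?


[0:4]: 58
[1:5]: 65
[2:6]: 56
[3:7]: 60
[4:8]: 48

Max: 65 at [1:5]


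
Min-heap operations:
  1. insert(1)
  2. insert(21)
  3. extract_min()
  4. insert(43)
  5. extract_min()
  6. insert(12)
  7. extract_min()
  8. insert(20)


insert(1) -> [1]
insert(21) -> [1, 21]
extract_min()->1, [21]
insert(43) -> [21, 43]
extract_min()->21, [43]
insert(12) -> [12, 43]
extract_min()->12, [43]
insert(20) -> [20, 43]

Final heap: [20, 43]


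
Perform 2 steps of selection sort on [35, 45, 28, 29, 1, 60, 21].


Initial: [35, 45, 28, 29, 1, 60, 21]
Step 1: min=1 at 4
  Swap: [1, 45, 28, 29, 35, 60, 21]
Step 2: min=21 at 6
  Swap: [1, 21, 28, 29, 35, 60, 45]

After 2 steps: [1, 21, 28, 29, 35, 60, 45]


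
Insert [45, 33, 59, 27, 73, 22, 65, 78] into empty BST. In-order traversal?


Insert 45: root
Insert 33: L from 45
Insert 59: R from 45
Insert 27: L from 45 -> L from 33
Insert 73: R from 45 -> R from 59
Insert 22: L from 45 -> L from 33 -> L from 27
Insert 65: R from 45 -> R from 59 -> L from 73
Insert 78: R from 45 -> R from 59 -> R from 73

In-order: [22, 27, 33, 45, 59, 65, 73, 78]


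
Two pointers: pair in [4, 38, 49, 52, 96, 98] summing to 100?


lo=0(4)+hi=5(98)=102
lo=0(4)+hi=4(96)=100

Yes: 4+96=100


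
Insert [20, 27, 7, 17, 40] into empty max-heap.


Insert 20: [20]
Insert 27: [27, 20]
Insert 7: [27, 20, 7]
Insert 17: [27, 20, 7, 17]
Insert 40: [40, 27, 7, 17, 20]

Final heap: [40, 27, 7, 17, 20]


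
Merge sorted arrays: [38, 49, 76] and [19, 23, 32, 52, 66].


Take 19 from B
Take 23 from B
Take 32 from B
Take 38 from A
Take 49 from A
Take 52 from B
Take 66 from B

Merged: [19, 23, 32, 38, 49, 52, 66, 76]


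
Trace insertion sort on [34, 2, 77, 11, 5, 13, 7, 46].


Initial: [34, 2, 77, 11, 5, 13, 7, 46]
Insert 2: [2, 34, 77, 11, 5, 13, 7, 46]
Insert 77: [2, 34, 77, 11, 5, 13, 7, 46]
Insert 11: [2, 11, 34, 77, 5, 13, 7, 46]
Insert 5: [2, 5, 11, 34, 77, 13, 7, 46]
Insert 13: [2, 5, 11, 13, 34, 77, 7, 46]
Insert 7: [2, 5, 7, 11, 13, 34, 77, 46]
Insert 46: [2, 5, 7, 11, 13, 34, 46, 77]

Sorted: [2, 5, 7, 11, 13, 34, 46, 77]


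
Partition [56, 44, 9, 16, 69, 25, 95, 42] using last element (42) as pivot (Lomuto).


Pivot: 42
  9 <= 42: swap -> [9, 44, 56, 16, 69, 25, 95, 42]
  16 <= 42: swap -> [9, 16, 56, 44, 69, 25, 95, 42]
  25 <= 42: swap -> [9, 16, 25, 44, 69, 56, 95, 42]
Place pivot at 3: [9, 16, 25, 42, 69, 56, 95, 44]

Partitioned: [9, 16, 25, 42, 69, 56, 95, 44]


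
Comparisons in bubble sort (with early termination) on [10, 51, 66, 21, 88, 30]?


Algorithm: bubble sort (with early termination)
Input: [10, 51, 66, 21, 88, 30]
Sorted: [10, 21, 30, 51, 66, 88]

14


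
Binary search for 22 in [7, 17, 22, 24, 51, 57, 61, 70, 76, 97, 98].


Step 1: lo=0, hi=10, mid=5, val=57
Step 2: lo=0, hi=4, mid=2, val=22

Found at index 2


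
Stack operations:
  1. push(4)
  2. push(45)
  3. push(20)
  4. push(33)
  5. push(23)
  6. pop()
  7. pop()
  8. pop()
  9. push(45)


push(4) -> [4]
push(45) -> [4, 45]
push(20) -> [4, 45, 20]
push(33) -> [4, 45, 20, 33]
push(23) -> [4, 45, 20, 33, 23]
pop()->23, [4, 45, 20, 33]
pop()->33, [4, 45, 20]
pop()->20, [4, 45]
push(45) -> [4, 45, 45]

Final stack: [4, 45, 45]


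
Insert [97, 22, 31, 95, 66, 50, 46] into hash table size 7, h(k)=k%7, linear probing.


Insert 97: h=6 -> slot 6
Insert 22: h=1 -> slot 1
Insert 31: h=3 -> slot 3
Insert 95: h=4 -> slot 4
Insert 66: h=3, 2 probes -> slot 5
Insert 50: h=1, 1 probes -> slot 2
Insert 46: h=4, 3 probes -> slot 0

Table: [46, 22, 50, 31, 95, 66, 97]


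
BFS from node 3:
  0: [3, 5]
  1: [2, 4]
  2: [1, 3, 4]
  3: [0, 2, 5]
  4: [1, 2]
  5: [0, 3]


Visit 3, enqueue [0, 2, 5]
Visit 0, enqueue []
Visit 2, enqueue [1, 4]
Visit 5, enqueue []
Visit 1, enqueue []
Visit 4, enqueue []

BFS order: [3, 0, 2, 5, 1, 4]


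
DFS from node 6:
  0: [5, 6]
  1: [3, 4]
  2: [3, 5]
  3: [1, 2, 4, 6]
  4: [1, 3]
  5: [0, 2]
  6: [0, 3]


Visit 6, push [3, 0]
Visit 0, push [5]
Visit 5, push [2]
Visit 2, push [3]
Visit 3, push [4, 1]
Visit 1, push [4]
Visit 4, push []

DFS order: [6, 0, 5, 2, 3, 1, 4]


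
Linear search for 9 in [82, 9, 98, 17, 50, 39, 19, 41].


i=0: 82!=9
i=1: 9==9 found!

Found at 1, 2 comps


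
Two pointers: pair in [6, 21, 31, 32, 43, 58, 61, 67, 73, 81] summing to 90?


lo=0(6)+hi=9(81)=87
lo=1(21)+hi=9(81)=102
lo=1(21)+hi=8(73)=94
lo=1(21)+hi=7(67)=88
lo=2(31)+hi=7(67)=98
lo=2(31)+hi=6(61)=92
lo=2(31)+hi=5(58)=89
lo=3(32)+hi=5(58)=90

Yes: 32+58=90


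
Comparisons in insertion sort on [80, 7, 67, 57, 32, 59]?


Algorithm: insertion sort
Input: [80, 7, 67, 57, 32, 59]
Sorted: [7, 32, 57, 59, 67, 80]

13


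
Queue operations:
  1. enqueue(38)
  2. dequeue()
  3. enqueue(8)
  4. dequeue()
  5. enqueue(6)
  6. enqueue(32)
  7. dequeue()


enqueue(38) -> [38]
dequeue()->38, []
enqueue(8) -> [8]
dequeue()->8, []
enqueue(6) -> [6]
enqueue(32) -> [6, 32]
dequeue()->6, [32]

Final queue: [32]


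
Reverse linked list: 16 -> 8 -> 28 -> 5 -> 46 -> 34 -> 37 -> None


Step 1: curr=16, set curr.next=prev(None) | reversed so far: 16
Step 2: curr=8, set curr.next=prev(16) | reversed so far: 8 -> 16
Step 3: curr=28, set curr.next=prev(8) | reversed so far: 28 -> 8 -> 16
Step 4: curr=5, set curr.next=prev(28) | reversed so far: 5 -> 28 -> 8 -> 16
Step 5: curr=46, set curr.next=prev(5) | reversed so far: 46 -> 5 -> 28 -> 8 -> 16
Step 6: curr=34, set curr.next=prev(46) | reversed so far: 34 -> 46 -> 5 -> 28 -> 8 -> 16
Step 7: curr=37, set curr.next=prev(34) | reversed so far: 37 -> 34 -> 46 -> 5 -> 28 -> 8 -> 16

37 -> 34 -> 46 -> 5 -> 28 -> 8 -> 16 -> None


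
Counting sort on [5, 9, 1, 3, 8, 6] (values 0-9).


Input: [5, 9, 1, 3, 8, 6]
Counts: [0, 1, 0, 1, 0, 1, 1, 0, 1, 1]

Sorted: [1, 3, 5, 6, 8, 9]


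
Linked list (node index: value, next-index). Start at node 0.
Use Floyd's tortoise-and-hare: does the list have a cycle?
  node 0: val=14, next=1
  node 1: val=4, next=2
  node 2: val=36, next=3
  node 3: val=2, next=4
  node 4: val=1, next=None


Floyd's tortoise (slow, +1) and hare (fast, +2):
  init: slow=0, fast=0
  step 1: slow=1, fast=2
  step 2: slow=2, fast=4
  step 3: fast -> None, no cycle

Cycle: no


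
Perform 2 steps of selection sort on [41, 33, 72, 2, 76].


Initial: [41, 33, 72, 2, 76]
Step 1: min=2 at 3
  Swap: [2, 33, 72, 41, 76]
Step 2: min=33 at 1
  Swap: [2, 33, 72, 41, 76]

After 2 steps: [2, 33, 72, 41, 76]


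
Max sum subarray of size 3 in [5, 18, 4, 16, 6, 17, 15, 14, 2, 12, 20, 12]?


[0:3]: 27
[1:4]: 38
[2:5]: 26
[3:6]: 39
[4:7]: 38
[5:8]: 46
[6:9]: 31
[7:10]: 28
[8:11]: 34
[9:12]: 44

Max: 46 at [5:8]


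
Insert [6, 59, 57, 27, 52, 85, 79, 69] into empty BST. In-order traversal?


Insert 6: root
Insert 59: R from 6
Insert 57: R from 6 -> L from 59
Insert 27: R from 6 -> L from 59 -> L from 57
Insert 52: R from 6 -> L from 59 -> L from 57 -> R from 27
Insert 85: R from 6 -> R from 59
Insert 79: R from 6 -> R from 59 -> L from 85
Insert 69: R from 6 -> R from 59 -> L from 85 -> L from 79

In-order: [6, 27, 52, 57, 59, 69, 79, 85]


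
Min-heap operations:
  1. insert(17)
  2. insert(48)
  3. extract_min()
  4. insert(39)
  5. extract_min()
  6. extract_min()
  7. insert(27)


insert(17) -> [17]
insert(48) -> [17, 48]
extract_min()->17, [48]
insert(39) -> [39, 48]
extract_min()->39, [48]
extract_min()->48, []
insert(27) -> [27]

Final heap: [27]


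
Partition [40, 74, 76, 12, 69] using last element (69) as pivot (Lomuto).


Pivot: 69
  40 <= 69: advance i (no swap)
  12 <= 69: swap -> [40, 12, 76, 74, 69]
Place pivot at 2: [40, 12, 69, 74, 76]

Partitioned: [40, 12, 69, 74, 76]


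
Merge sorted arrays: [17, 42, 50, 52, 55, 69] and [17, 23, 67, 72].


Take 17 from A
Take 17 from B
Take 23 from B
Take 42 from A
Take 50 from A
Take 52 from A
Take 55 from A
Take 67 from B
Take 69 from A

Merged: [17, 17, 23, 42, 50, 52, 55, 67, 69, 72]


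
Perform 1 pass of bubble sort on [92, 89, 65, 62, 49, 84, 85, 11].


Initial: [92, 89, 65, 62, 49, 84, 85, 11]
Pass 1: [89, 65, 62, 49, 84, 85, 11, 92] (7 swaps)

After 1 pass: [89, 65, 62, 49, 84, 85, 11, 92]


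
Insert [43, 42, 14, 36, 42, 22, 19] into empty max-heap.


Insert 43: [43]
Insert 42: [43, 42]
Insert 14: [43, 42, 14]
Insert 36: [43, 42, 14, 36]
Insert 42: [43, 42, 14, 36, 42]
Insert 22: [43, 42, 22, 36, 42, 14]
Insert 19: [43, 42, 22, 36, 42, 14, 19]

Final heap: [43, 42, 22, 36, 42, 14, 19]


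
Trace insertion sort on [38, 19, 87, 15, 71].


Initial: [38, 19, 87, 15, 71]
Insert 19: [19, 38, 87, 15, 71]
Insert 87: [19, 38, 87, 15, 71]
Insert 15: [15, 19, 38, 87, 71]
Insert 71: [15, 19, 38, 71, 87]

Sorted: [15, 19, 38, 71, 87]


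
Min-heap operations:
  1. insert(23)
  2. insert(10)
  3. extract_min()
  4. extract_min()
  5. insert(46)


insert(23) -> [23]
insert(10) -> [10, 23]
extract_min()->10, [23]
extract_min()->23, []
insert(46) -> [46]

Final heap: [46]


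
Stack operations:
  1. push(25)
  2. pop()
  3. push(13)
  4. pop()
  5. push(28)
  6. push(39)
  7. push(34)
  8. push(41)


push(25) -> [25]
pop()->25, []
push(13) -> [13]
pop()->13, []
push(28) -> [28]
push(39) -> [28, 39]
push(34) -> [28, 39, 34]
push(41) -> [28, 39, 34, 41]

Final stack: [28, 39, 34, 41]


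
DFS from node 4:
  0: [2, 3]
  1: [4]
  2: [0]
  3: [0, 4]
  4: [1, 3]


Visit 4, push [3, 1]
Visit 1, push []
Visit 3, push [0]
Visit 0, push [2]
Visit 2, push []

DFS order: [4, 1, 3, 0, 2]


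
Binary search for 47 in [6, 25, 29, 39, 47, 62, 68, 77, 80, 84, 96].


Step 1: lo=0, hi=10, mid=5, val=62
Step 2: lo=0, hi=4, mid=2, val=29
Step 3: lo=3, hi=4, mid=3, val=39
Step 4: lo=4, hi=4, mid=4, val=47

Found at index 4


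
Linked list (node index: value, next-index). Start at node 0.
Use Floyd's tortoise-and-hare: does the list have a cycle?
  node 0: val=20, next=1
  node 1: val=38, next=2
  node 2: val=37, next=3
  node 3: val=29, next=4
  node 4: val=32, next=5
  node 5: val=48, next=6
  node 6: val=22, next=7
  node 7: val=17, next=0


Floyd's tortoise (slow, +1) and hare (fast, +2):
  init: slow=0, fast=0
  step 1: slow=1, fast=2
  step 2: slow=2, fast=4
  step 3: slow=3, fast=6
  step 4: slow=4, fast=0
  step 5: slow=5, fast=2
  step 6: slow=6, fast=4
  step 7: slow=7, fast=6
  step 8: slow=0, fast=0
  slow == fast at node 0: cycle detected

Cycle: yes


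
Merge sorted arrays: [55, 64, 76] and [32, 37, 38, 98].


Take 32 from B
Take 37 from B
Take 38 from B
Take 55 from A
Take 64 from A
Take 76 from A

Merged: [32, 37, 38, 55, 64, 76, 98]


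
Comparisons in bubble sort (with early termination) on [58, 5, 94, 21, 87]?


Algorithm: bubble sort (with early termination)
Input: [58, 5, 94, 21, 87]
Sorted: [5, 21, 58, 87, 94]

9


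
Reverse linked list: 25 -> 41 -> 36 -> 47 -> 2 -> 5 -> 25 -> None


Step 1: curr=25, set curr.next=prev(None) | reversed so far: 25
Step 2: curr=41, set curr.next=prev(25) | reversed so far: 41 -> 25
Step 3: curr=36, set curr.next=prev(41) | reversed so far: 36 -> 41 -> 25
Step 4: curr=47, set curr.next=prev(36) | reversed so far: 47 -> 36 -> 41 -> 25
Step 5: curr=2, set curr.next=prev(47) | reversed so far: 2 -> 47 -> 36 -> 41 -> 25
Step 6: curr=5, set curr.next=prev(2) | reversed so far: 5 -> 2 -> 47 -> 36 -> 41 -> 25
Step 7: curr=25, set curr.next=prev(5) | reversed so far: 25 -> 5 -> 2 -> 47 -> 36 -> 41 -> 25

25 -> 5 -> 2 -> 47 -> 36 -> 41 -> 25 -> None


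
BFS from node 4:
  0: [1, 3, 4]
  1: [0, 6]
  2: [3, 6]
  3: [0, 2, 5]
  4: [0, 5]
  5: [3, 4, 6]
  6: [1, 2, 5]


Visit 4, enqueue [0, 5]
Visit 0, enqueue [1, 3]
Visit 5, enqueue [6]
Visit 1, enqueue []
Visit 3, enqueue [2]
Visit 6, enqueue []
Visit 2, enqueue []

BFS order: [4, 0, 5, 1, 3, 6, 2]


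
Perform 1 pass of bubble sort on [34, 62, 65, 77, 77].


Initial: [34, 62, 65, 77, 77]
Pass 1: [34, 62, 65, 77, 77] (0 swaps)

After 1 pass: [34, 62, 65, 77, 77]


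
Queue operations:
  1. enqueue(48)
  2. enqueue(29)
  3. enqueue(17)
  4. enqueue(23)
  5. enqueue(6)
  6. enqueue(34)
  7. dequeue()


enqueue(48) -> [48]
enqueue(29) -> [48, 29]
enqueue(17) -> [48, 29, 17]
enqueue(23) -> [48, 29, 17, 23]
enqueue(6) -> [48, 29, 17, 23, 6]
enqueue(34) -> [48, 29, 17, 23, 6, 34]
dequeue()->48, [29, 17, 23, 6, 34]

Final queue: [29, 17, 23, 6, 34]


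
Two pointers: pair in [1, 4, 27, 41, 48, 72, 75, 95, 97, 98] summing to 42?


lo=0(1)+hi=9(98)=99
lo=0(1)+hi=8(97)=98
lo=0(1)+hi=7(95)=96
lo=0(1)+hi=6(75)=76
lo=0(1)+hi=5(72)=73
lo=0(1)+hi=4(48)=49
lo=0(1)+hi=3(41)=42

Yes: 1+41=42


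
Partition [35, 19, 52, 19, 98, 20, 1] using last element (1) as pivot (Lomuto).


Pivot: 1
Place pivot at 0: [1, 19, 52, 19, 98, 20, 35]

Partitioned: [1, 19, 52, 19, 98, 20, 35]


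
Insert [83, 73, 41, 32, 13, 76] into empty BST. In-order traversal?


Insert 83: root
Insert 73: L from 83
Insert 41: L from 83 -> L from 73
Insert 32: L from 83 -> L from 73 -> L from 41
Insert 13: L from 83 -> L from 73 -> L from 41 -> L from 32
Insert 76: L from 83 -> R from 73

In-order: [13, 32, 41, 73, 76, 83]


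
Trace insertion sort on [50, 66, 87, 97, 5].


Initial: [50, 66, 87, 97, 5]
Insert 66: [50, 66, 87, 97, 5]
Insert 87: [50, 66, 87, 97, 5]
Insert 97: [50, 66, 87, 97, 5]
Insert 5: [5, 50, 66, 87, 97]

Sorted: [5, 50, 66, 87, 97]


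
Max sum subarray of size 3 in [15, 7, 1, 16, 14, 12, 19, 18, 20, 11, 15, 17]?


[0:3]: 23
[1:4]: 24
[2:5]: 31
[3:6]: 42
[4:7]: 45
[5:8]: 49
[6:9]: 57
[7:10]: 49
[8:11]: 46
[9:12]: 43

Max: 57 at [6:9]


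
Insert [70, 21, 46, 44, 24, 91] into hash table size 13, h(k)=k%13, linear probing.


Insert 70: h=5 -> slot 5
Insert 21: h=8 -> slot 8
Insert 46: h=7 -> slot 7
Insert 44: h=5, 1 probes -> slot 6
Insert 24: h=11 -> slot 11
Insert 91: h=0 -> slot 0

Table: [91, None, None, None, None, 70, 44, 46, 21, None, None, 24, None]


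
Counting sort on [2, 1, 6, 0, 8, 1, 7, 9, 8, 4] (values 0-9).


Input: [2, 1, 6, 0, 8, 1, 7, 9, 8, 4]
Counts: [1, 2, 1, 0, 1, 0, 1, 1, 2, 1]

Sorted: [0, 1, 1, 2, 4, 6, 7, 8, 8, 9]


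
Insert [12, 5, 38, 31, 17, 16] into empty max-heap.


Insert 12: [12]
Insert 5: [12, 5]
Insert 38: [38, 5, 12]
Insert 31: [38, 31, 12, 5]
Insert 17: [38, 31, 12, 5, 17]
Insert 16: [38, 31, 16, 5, 17, 12]

Final heap: [38, 31, 16, 5, 17, 12]


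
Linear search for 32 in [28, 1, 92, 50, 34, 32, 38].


i=0: 28!=32
i=1: 1!=32
i=2: 92!=32
i=3: 50!=32
i=4: 34!=32
i=5: 32==32 found!

Found at 5, 6 comps


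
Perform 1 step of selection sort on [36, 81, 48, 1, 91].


Initial: [36, 81, 48, 1, 91]
Step 1: min=1 at 3
  Swap: [1, 81, 48, 36, 91]

After 1 step: [1, 81, 48, 36, 91]


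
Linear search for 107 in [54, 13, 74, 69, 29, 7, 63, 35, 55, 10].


i=0: 54!=107
i=1: 13!=107
i=2: 74!=107
i=3: 69!=107
i=4: 29!=107
i=5: 7!=107
i=6: 63!=107
i=7: 35!=107
i=8: 55!=107
i=9: 10!=107

Not found, 10 comps


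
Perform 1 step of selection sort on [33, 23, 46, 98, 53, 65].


Initial: [33, 23, 46, 98, 53, 65]
Step 1: min=23 at 1
  Swap: [23, 33, 46, 98, 53, 65]

After 1 step: [23, 33, 46, 98, 53, 65]


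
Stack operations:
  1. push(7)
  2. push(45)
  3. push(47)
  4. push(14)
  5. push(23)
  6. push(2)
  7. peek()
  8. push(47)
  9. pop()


push(7) -> [7]
push(45) -> [7, 45]
push(47) -> [7, 45, 47]
push(14) -> [7, 45, 47, 14]
push(23) -> [7, 45, 47, 14, 23]
push(2) -> [7, 45, 47, 14, 23, 2]
peek()->2
push(47) -> [7, 45, 47, 14, 23, 2, 47]
pop()->47, [7, 45, 47, 14, 23, 2]

Final stack: [7, 45, 47, 14, 23, 2]


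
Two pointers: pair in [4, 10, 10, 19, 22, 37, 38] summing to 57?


lo=0(4)+hi=6(38)=42
lo=1(10)+hi=6(38)=48
lo=2(10)+hi=6(38)=48
lo=3(19)+hi=6(38)=57

Yes: 19+38=57


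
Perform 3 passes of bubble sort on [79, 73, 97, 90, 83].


Initial: [79, 73, 97, 90, 83]
Pass 1: [73, 79, 90, 83, 97] (3 swaps)
Pass 2: [73, 79, 83, 90, 97] (1 swaps)
Pass 3: [73, 79, 83, 90, 97] (0 swaps)

After 3 passes: [73, 79, 83, 90, 97]


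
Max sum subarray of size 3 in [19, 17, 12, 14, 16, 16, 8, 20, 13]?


[0:3]: 48
[1:4]: 43
[2:5]: 42
[3:6]: 46
[4:7]: 40
[5:8]: 44
[6:9]: 41

Max: 48 at [0:3]


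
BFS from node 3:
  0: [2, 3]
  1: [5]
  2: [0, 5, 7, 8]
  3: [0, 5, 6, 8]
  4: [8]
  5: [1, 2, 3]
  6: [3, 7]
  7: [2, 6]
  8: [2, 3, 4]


Visit 3, enqueue [0, 5, 6, 8]
Visit 0, enqueue [2]
Visit 5, enqueue [1]
Visit 6, enqueue [7]
Visit 8, enqueue [4]
Visit 2, enqueue []
Visit 1, enqueue []
Visit 7, enqueue []
Visit 4, enqueue []

BFS order: [3, 0, 5, 6, 8, 2, 1, 7, 4]


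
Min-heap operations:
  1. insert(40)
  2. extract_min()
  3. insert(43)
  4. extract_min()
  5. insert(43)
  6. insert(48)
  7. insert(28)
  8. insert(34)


insert(40) -> [40]
extract_min()->40, []
insert(43) -> [43]
extract_min()->43, []
insert(43) -> [43]
insert(48) -> [43, 48]
insert(28) -> [28, 48, 43]
insert(34) -> [28, 34, 43, 48]

Final heap: [28, 34, 43, 48]


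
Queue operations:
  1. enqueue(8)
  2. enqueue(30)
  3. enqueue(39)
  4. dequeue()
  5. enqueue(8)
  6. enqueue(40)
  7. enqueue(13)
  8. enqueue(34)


enqueue(8) -> [8]
enqueue(30) -> [8, 30]
enqueue(39) -> [8, 30, 39]
dequeue()->8, [30, 39]
enqueue(8) -> [30, 39, 8]
enqueue(40) -> [30, 39, 8, 40]
enqueue(13) -> [30, 39, 8, 40, 13]
enqueue(34) -> [30, 39, 8, 40, 13, 34]

Final queue: [30, 39, 8, 40, 13, 34]
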